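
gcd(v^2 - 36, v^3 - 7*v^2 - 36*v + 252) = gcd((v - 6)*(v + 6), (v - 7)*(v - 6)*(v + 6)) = v^2 - 36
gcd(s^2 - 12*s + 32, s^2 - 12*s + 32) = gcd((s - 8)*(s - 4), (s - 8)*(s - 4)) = s^2 - 12*s + 32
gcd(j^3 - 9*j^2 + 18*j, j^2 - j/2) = j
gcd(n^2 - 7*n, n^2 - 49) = n - 7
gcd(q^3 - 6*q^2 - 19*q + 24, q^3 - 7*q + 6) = q^2 + 2*q - 3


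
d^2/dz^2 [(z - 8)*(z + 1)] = 2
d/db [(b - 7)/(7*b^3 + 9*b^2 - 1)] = (7*b^3 + 9*b^2 - 3*b*(b - 7)*(7*b + 6) - 1)/(7*b^3 + 9*b^2 - 1)^2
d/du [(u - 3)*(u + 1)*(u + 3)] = 3*u^2 + 2*u - 9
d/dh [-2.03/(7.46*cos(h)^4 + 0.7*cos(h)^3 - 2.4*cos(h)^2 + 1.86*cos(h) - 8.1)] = (-60.5752*cos(h)^3 - 4.263*cos(h)^2 + 9.744*cos(h) - 3.7758)*sin(h)/(7.46*cos(h)^4 + 0.7*cos(h)^3 - 2.4*cos(h)^2 + 1.86*cos(h) - 8.1)^2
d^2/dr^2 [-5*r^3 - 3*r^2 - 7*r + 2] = -30*r - 6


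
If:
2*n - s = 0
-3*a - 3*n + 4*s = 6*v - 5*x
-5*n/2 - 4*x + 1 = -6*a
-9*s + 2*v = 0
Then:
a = 139*x/201 - 98/603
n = 4*x/67 + 2/201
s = 8*x/67 + 4/201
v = 36*x/67 + 6/67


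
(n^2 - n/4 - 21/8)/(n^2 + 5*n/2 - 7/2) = (8*n^2 - 2*n - 21)/(4*(2*n^2 + 5*n - 7))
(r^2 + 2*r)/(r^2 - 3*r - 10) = r/(r - 5)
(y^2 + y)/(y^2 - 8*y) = (y + 1)/(y - 8)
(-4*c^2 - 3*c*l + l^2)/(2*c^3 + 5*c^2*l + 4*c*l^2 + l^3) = (-4*c + l)/(2*c^2 + 3*c*l + l^2)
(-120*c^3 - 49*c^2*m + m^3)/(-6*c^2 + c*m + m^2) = (40*c^2 + 3*c*m - m^2)/(2*c - m)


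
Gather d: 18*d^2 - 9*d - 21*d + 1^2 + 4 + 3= 18*d^2 - 30*d + 8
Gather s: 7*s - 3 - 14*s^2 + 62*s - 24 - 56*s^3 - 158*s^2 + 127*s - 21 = -56*s^3 - 172*s^2 + 196*s - 48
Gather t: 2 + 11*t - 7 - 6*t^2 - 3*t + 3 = -6*t^2 + 8*t - 2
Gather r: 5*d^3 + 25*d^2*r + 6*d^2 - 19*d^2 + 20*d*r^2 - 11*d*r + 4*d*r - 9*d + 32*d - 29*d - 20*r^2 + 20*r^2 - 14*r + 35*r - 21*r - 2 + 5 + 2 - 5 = 5*d^3 - 13*d^2 + 20*d*r^2 - 6*d + r*(25*d^2 - 7*d)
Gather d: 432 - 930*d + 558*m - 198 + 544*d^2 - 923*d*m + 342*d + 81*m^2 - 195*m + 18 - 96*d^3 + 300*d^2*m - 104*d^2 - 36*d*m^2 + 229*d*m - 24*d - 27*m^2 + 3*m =-96*d^3 + d^2*(300*m + 440) + d*(-36*m^2 - 694*m - 612) + 54*m^2 + 366*m + 252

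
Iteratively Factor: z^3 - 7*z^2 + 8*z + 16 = (z - 4)*(z^2 - 3*z - 4) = (z - 4)*(z + 1)*(z - 4)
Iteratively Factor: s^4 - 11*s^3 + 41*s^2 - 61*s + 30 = (s - 3)*(s^3 - 8*s^2 + 17*s - 10) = (s - 3)*(s - 2)*(s^2 - 6*s + 5) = (s - 5)*(s - 3)*(s - 2)*(s - 1)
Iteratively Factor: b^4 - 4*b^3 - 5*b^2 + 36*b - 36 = (b - 2)*(b^3 - 2*b^2 - 9*b + 18) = (b - 2)*(b + 3)*(b^2 - 5*b + 6) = (b - 3)*(b - 2)*(b + 3)*(b - 2)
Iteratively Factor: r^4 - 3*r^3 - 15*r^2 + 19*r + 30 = (r + 1)*(r^3 - 4*r^2 - 11*r + 30) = (r + 1)*(r + 3)*(r^2 - 7*r + 10) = (r - 2)*(r + 1)*(r + 3)*(r - 5)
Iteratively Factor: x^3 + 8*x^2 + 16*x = (x + 4)*(x^2 + 4*x) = (x + 4)^2*(x)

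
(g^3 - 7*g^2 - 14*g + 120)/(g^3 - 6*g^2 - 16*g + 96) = (g - 5)/(g - 4)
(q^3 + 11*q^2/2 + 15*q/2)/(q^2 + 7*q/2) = (2*q^2 + 11*q + 15)/(2*q + 7)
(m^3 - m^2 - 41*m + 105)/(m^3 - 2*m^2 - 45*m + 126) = (m - 5)/(m - 6)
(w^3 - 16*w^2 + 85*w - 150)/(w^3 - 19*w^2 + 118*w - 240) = (w - 5)/(w - 8)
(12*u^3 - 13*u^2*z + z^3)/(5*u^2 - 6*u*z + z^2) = (-12*u^2 + u*z + z^2)/(-5*u + z)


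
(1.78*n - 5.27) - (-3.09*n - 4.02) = 4.87*n - 1.25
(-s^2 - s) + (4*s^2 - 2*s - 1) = 3*s^2 - 3*s - 1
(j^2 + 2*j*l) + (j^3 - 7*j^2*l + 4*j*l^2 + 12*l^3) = j^3 - 7*j^2*l + j^2 + 4*j*l^2 + 2*j*l + 12*l^3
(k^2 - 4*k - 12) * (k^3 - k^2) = k^5 - 5*k^4 - 8*k^3 + 12*k^2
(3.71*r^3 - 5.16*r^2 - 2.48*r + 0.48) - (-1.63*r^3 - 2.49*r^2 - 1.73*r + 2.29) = 5.34*r^3 - 2.67*r^2 - 0.75*r - 1.81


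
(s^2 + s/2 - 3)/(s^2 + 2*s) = (s - 3/2)/s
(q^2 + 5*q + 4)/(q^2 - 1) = (q + 4)/(q - 1)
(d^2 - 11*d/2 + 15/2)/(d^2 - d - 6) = (d - 5/2)/(d + 2)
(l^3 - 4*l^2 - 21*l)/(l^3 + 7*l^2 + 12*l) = (l - 7)/(l + 4)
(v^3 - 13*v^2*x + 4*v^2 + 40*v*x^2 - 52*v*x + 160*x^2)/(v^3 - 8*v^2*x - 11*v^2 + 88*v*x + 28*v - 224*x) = (v^2 - 5*v*x + 4*v - 20*x)/(v^2 - 11*v + 28)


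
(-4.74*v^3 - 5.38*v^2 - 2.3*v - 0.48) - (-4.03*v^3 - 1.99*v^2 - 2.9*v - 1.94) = -0.71*v^3 - 3.39*v^2 + 0.6*v + 1.46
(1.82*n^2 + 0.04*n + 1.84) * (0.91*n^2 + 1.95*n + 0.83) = 1.6562*n^4 + 3.5854*n^3 + 3.263*n^2 + 3.6212*n + 1.5272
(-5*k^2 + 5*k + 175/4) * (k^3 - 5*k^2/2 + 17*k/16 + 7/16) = -5*k^5 + 35*k^4/2 + 415*k^3/16 - 425*k^2/4 + 3115*k/64 + 1225/64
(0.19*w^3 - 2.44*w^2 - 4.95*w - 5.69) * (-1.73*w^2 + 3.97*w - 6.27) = -0.3287*w^5 + 4.9755*w^4 - 2.3146*w^3 + 5.491*w^2 + 8.4472*w + 35.6763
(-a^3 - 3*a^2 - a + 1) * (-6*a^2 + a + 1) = 6*a^5 + 17*a^4 + 2*a^3 - 10*a^2 + 1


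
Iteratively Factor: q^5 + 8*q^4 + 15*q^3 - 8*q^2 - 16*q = (q + 4)*(q^4 + 4*q^3 - q^2 - 4*q) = (q - 1)*(q + 4)*(q^3 + 5*q^2 + 4*q) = q*(q - 1)*(q + 4)*(q^2 + 5*q + 4) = q*(q - 1)*(q + 4)^2*(q + 1)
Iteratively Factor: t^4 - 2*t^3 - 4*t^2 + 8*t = (t - 2)*(t^3 - 4*t) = (t - 2)*(t + 2)*(t^2 - 2*t) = t*(t - 2)*(t + 2)*(t - 2)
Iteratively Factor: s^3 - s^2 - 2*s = (s)*(s^2 - s - 2) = s*(s - 2)*(s + 1)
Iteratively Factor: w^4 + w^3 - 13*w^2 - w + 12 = (w - 1)*(w^3 + 2*w^2 - 11*w - 12) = (w - 3)*(w - 1)*(w^2 + 5*w + 4) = (w - 3)*(w - 1)*(w + 1)*(w + 4)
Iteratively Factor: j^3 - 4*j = (j)*(j^2 - 4) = j*(j + 2)*(j - 2)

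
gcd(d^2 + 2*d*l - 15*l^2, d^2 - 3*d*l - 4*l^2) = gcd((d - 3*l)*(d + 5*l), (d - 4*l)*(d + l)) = 1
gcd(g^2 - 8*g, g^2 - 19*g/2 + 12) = g - 8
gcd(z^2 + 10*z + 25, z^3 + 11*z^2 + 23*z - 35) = z + 5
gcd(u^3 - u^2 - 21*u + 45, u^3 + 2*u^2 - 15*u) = u^2 + 2*u - 15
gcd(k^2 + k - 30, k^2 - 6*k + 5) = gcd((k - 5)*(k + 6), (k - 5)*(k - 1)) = k - 5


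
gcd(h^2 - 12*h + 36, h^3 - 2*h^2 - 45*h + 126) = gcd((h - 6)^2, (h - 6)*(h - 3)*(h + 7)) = h - 6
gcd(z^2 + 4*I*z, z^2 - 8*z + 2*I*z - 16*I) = 1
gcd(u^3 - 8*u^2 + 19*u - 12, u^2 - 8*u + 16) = u - 4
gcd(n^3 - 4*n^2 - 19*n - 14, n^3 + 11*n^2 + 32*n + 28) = n + 2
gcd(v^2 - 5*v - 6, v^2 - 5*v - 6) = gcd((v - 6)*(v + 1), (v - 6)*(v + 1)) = v^2 - 5*v - 6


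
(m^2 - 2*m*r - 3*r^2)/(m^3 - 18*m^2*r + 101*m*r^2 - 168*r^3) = (m + r)/(m^2 - 15*m*r + 56*r^2)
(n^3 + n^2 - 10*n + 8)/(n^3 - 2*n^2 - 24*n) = (n^2 - 3*n + 2)/(n*(n - 6))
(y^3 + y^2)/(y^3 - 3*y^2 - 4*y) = y/(y - 4)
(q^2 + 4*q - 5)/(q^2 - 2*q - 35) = (q - 1)/(q - 7)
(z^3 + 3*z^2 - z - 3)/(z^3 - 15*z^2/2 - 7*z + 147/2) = 2*(z^2 - 1)/(2*z^2 - 21*z + 49)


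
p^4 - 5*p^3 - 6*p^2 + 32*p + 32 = (p - 4)^2*(p + 1)*(p + 2)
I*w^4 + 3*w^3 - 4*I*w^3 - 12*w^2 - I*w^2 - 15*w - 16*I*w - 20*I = (w - 5)*(w - 4*I)*(w + I)*(I*w + I)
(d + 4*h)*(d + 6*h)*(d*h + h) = d^3*h + 10*d^2*h^2 + d^2*h + 24*d*h^3 + 10*d*h^2 + 24*h^3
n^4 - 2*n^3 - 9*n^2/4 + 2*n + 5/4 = (n - 5/2)*(n - 1)*(n + 1/2)*(n + 1)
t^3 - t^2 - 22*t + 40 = (t - 4)*(t - 2)*(t + 5)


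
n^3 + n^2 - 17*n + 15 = (n - 3)*(n - 1)*(n + 5)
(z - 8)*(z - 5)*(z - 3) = z^3 - 16*z^2 + 79*z - 120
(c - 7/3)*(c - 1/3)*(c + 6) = c^3 + 10*c^2/3 - 137*c/9 + 14/3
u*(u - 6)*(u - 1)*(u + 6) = u^4 - u^3 - 36*u^2 + 36*u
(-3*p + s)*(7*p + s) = -21*p^2 + 4*p*s + s^2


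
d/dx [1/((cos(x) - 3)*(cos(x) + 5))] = 2*(cos(x) + 1)*sin(x)/((cos(x) - 3)^2*(cos(x) + 5)^2)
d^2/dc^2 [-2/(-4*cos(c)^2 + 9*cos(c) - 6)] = 2*(64*sin(c)^4 - 17*sin(c)^2 + 189*cos(c) - 27*cos(3*c) - 161)/(4*sin(c)^2 + 9*cos(c) - 10)^3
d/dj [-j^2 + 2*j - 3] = 2 - 2*j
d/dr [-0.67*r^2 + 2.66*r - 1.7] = 2.66 - 1.34*r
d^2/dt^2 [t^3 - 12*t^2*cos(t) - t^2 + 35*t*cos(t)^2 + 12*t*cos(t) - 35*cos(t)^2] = 12*t^2*cos(t) + 48*t*sin(t) - 12*t*cos(t) - 70*t*cos(2*t) + 6*t - 24*sqrt(2)*sin(t + pi/4) + 70*sqrt(2)*cos(2*t + pi/4) - 2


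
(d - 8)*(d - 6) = d^2 - 14*d + 48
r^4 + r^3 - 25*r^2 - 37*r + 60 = (r - 5)*(r - 1)*(r + 3)*(r + 4)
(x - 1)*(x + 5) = x^2 + 4*x - 5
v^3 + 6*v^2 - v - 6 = (v - 1)*(v + 1)*(v + 6)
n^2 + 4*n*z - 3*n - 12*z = (n - 3)*(n + 4*z)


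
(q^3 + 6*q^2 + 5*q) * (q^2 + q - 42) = q^5 + 7*q^4 - 31*q^3 - 247*q^2 - 210*q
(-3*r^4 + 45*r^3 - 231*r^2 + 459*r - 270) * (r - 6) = -3*r^5 + 63*r^4 - 501*r^3 + 1845*r^2 - 3024*r + 1620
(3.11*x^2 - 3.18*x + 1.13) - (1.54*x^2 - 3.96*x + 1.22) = 1.57*x^2 + 0.78*x - 0.0900000000000001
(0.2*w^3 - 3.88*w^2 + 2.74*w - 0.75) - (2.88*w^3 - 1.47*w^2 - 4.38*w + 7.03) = -2.68*w^3 - 2.41*w^2 + 7.12*w - 7.78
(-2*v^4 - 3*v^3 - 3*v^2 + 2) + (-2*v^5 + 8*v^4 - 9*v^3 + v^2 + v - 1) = -2*v^5 + 6*v^4 - 12*v^3 - 2*v^2 + v + 1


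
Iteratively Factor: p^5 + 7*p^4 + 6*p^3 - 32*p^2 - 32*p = (p + 1)*(p^4 + 6*p^3 - 32*p) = (p + 1)*(p + 4)*(p^3 + 2*p^2 - 8*p) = (p - 2)*(p + 1)*(p + 4)*(p^2 + 4*p) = p*(p - 2)*(p + 1)*(p + 4)*(p + 4)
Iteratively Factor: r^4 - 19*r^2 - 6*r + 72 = (r - 4)*(r^3 + 4*r^2 - 3*r - 18) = (r - 4)*(r + 3)*(r^2 + r - 6) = (r - 4)*(r - 2)*(r + 3)*(r + 3)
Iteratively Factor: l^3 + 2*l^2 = (l)*(l^2 + 2*l) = l^2*(l + 2)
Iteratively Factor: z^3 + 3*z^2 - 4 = (z - 1)*(z^2 + 4*z + 4) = (z - 1)*(z + 2)*(z + 2)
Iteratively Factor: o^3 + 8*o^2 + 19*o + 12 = (o + 3)*(o^2 + 5*o + 4) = (o + 3)*(o + 4)*(o + 1)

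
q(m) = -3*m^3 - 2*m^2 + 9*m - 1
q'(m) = -9*m^2 - 4*m + 9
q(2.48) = -36.74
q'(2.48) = -56.27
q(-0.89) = -8.48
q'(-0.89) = 5.43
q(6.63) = -903.55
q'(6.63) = -413.13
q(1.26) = 1.16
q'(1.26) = -10.33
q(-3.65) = 85.39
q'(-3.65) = -96.30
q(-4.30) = 161.84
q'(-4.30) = -140.21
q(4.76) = -327.03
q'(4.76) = -213.96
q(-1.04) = -9.15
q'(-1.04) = 3.43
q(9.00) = -2269.00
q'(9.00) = -756.00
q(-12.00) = 4787.00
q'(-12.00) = -1239.00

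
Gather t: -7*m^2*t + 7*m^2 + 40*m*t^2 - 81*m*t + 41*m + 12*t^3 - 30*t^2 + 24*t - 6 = 7*m^2 + 41*m + 12*t^3 + t^2*(40*m - 30) + t*(-7*m^2 - 81*m + 24) - 6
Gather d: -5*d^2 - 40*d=-5*d^2 - 40*d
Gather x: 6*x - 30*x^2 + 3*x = -30*x^2 + 9*x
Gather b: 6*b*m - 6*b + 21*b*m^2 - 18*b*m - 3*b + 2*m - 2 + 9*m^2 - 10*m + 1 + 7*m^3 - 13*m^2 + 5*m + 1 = b*(21*m^2 - 12*m - 9) + 7*m^3 - 4*m^2 - 3*m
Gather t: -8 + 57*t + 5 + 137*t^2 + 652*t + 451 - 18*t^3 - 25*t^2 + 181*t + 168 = -18*t^3 + 112*t^2 + 890*t + 616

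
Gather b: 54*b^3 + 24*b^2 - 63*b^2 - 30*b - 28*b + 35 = 54*b^3 - 39*b^2 - 58*b + 35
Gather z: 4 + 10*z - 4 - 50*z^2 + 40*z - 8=-50*z^2 + 50*z - 8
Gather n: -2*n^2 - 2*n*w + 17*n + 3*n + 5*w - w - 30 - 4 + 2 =-2*n^2 + n*(20 - 2*w) + 4*w - 32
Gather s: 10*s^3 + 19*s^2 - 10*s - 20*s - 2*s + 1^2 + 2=10*s^3 + 19*s^2 - 32*s + 3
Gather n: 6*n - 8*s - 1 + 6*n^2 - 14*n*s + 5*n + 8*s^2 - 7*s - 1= 6*n^2 + n*(11 - 14*s) + 8*s^2 - 15*s - 2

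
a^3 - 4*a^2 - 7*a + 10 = (a - 5)*(a - 1)*(a + 2)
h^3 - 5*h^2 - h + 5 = (h - 5)*(h - 1)*(h + 1)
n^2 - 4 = (n - 2)*(n + 2)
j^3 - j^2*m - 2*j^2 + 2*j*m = j*(j - 2)*(j - m)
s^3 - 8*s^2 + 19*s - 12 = (s - 4)*(s - 3)*(s - 1)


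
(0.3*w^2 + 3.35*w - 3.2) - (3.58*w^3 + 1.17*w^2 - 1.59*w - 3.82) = -3.58*w^3 - 0.87*w^2 + 4.94*w + 0.62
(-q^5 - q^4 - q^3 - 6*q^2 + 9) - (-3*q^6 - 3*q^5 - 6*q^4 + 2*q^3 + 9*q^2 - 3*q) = 3*q^6 + 2*q^5 + 5*q^4 - 3*q^3 - 15*q^2 + 3*q + 9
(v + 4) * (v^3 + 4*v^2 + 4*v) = v^4 + 8*v^3 + 20*v^2 + 16*v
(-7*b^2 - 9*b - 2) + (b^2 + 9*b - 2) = -6*b^2 - 4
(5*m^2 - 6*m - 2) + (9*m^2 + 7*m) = 14*m^2 + m - 2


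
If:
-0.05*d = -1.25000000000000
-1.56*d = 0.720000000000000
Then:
No Solution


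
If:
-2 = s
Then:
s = -2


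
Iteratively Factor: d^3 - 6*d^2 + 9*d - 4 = (d - 1)*(d^2 - 5*d + 4) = (d - 1)^2*(d - 4)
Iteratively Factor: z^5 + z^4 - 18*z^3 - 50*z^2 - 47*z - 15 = (z + 1)*(z^4 - 18*z^2 - 32*z - 15) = (z - 5)*(z + 1)*(z^3 + 5*z^2 + 7*z + 3) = (z - 5)*(z + 1)*(z + 3)*(z^2 + 2*z + 1) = (z - 5)*(z + 1)^2*(z + 3)*(z + 1)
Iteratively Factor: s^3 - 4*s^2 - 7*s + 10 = (s + 2)*(s^2 - 6*s + 5) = (s - 5)*(s + 2)*(s - 1)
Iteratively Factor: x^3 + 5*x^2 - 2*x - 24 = (x - 2)*(x^2 + 7*x + 12) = (x - 2)*(x + 3)*(x + 4)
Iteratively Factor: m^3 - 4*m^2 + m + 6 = (m - 2)*(m^2 - 2*m - 3) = (m - 3)*(m - 2)*(m + 1)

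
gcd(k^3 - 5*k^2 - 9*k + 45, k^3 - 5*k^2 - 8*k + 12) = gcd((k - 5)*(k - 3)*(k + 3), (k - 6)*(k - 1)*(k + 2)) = 1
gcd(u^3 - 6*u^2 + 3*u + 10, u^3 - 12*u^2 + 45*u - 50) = u^2 - 7*u + 10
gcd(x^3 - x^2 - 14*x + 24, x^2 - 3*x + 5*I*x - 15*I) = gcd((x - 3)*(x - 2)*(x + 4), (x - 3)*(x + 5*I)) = x - 3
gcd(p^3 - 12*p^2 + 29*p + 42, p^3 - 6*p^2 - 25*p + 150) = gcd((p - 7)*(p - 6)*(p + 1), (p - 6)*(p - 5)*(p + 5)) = p - 6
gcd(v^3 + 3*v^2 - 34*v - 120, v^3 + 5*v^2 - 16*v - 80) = v^2 + 9*v + 20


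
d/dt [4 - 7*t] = -7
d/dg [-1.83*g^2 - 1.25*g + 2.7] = -3.66*g - 1.25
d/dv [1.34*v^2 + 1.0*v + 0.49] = 2.68*v + 1.0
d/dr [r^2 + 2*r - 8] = 2*r + 2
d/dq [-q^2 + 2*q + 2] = 2 - 2*q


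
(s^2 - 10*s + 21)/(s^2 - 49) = (s - 3)/(s + 7)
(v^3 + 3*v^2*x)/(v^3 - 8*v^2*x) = (v + 3*x)/(v - 8*x)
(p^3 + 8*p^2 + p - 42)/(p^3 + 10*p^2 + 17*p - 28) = (p^2 + p - 6)/(p^2 + 3*p - 4)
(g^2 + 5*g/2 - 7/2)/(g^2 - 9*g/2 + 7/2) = (2*g + 7)/(2*g - 7)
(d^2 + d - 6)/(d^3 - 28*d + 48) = (d + 3)/(d^2 + 2*d - 24)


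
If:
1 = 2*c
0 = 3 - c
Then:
No Solution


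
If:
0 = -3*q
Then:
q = 0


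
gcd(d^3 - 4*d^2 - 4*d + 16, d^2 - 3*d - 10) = d + 2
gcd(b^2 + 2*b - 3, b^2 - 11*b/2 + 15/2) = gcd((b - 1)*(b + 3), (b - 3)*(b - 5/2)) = 1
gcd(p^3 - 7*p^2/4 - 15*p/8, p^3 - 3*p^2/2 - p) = p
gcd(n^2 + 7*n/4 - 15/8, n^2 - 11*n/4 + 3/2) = n - 3/4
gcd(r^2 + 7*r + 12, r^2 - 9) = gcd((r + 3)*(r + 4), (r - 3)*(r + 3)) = r + 3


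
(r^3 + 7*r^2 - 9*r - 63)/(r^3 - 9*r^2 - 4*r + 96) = (r^2 + 4*r - 21)/(r^2 - 12*r + 32)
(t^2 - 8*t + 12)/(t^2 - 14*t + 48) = (t - 2)/(t - 8)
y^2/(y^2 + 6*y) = y/(y + 6)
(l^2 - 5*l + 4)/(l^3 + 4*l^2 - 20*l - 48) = (l - 1)/(l^2 + 8*l + 12)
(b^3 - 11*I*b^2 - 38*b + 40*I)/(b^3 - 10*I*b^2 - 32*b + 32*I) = (b - 5*I)/(b - 4*I)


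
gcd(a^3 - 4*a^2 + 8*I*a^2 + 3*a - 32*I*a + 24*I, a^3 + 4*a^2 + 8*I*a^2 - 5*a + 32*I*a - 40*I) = a^2 + a*(-1 + 8*I) - 8*I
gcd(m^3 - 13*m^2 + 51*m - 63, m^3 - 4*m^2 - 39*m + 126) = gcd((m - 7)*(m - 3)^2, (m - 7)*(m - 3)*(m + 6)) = m^2 - 10*m + 21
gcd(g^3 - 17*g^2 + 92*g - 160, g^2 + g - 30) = g - 5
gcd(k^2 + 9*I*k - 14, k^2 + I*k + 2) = k + 2*I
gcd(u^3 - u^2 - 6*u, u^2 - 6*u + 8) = 1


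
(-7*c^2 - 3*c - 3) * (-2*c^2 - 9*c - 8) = 14*c^4 + 69*c^3 + 89*c^2 + 51*c + 24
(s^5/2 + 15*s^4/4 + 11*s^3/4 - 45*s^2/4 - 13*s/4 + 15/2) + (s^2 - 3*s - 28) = s^5/2 + 15*s^4/4 + 11*s^3/4 - 41*s^2/4 - 25*s/4 - 41/2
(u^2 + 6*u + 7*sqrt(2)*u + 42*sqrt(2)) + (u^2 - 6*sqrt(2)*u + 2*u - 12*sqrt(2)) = 2*u^2 + sqrt(2)*u + 8*u + 30*sqrt(2)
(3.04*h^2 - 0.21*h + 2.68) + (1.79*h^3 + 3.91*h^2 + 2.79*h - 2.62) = 1.79*h^3 + 6.95*h^2 + 2.58*h + 0.0600000000000001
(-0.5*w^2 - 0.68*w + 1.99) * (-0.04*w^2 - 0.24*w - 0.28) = 0.02*w^4 + 0.1472*w^3 + 0.2236*w^2 - 0.2872*w - 0.5572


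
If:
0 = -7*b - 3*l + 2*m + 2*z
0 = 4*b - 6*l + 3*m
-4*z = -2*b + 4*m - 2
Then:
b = 6*z/35 + 1/35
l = 29/105 - 12*z/35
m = 18/35 - 32*z/35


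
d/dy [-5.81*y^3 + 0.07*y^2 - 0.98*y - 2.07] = -17.43*y^2 + 0.14*y - 0.98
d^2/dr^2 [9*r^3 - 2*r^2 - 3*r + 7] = 54*r - 4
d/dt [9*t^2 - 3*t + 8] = 18*t - 3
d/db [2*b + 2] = 2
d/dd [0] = 0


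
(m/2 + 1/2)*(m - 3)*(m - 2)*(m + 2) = m^4/2 - m^3 - 7*m^2/2 + 4*m + 6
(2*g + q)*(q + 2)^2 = 2*g*q^2 + 8*g*q + 8*g + q^3 + 4*q^2 + 4*q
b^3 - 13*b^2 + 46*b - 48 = (b - 8)*(b - 3)*(b - 2)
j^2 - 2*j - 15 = (j - 5)*(j + 3)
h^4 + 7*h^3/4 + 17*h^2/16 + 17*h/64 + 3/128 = (h + 1/4)^2*(h + 1/2)*(h + 3/4)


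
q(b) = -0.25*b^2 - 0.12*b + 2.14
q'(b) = -0.5*b - 0.12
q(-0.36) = 2.15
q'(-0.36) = 0.06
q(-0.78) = 2.08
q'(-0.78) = 0.27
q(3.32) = -1.01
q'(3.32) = -1.78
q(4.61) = -3.73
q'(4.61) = -2.42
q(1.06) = 1.73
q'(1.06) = -0.65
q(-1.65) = 1.66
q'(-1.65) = 0.70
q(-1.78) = 1.56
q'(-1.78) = 0.77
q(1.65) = 1.26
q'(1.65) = -0.94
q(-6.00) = -6.14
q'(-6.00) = 2.88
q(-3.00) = 0.25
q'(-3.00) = 1.38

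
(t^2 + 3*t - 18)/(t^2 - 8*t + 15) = (t + 6)/(t - 5)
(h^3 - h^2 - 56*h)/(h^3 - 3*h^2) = (h^2 - h - 56)/(h*(h - 3))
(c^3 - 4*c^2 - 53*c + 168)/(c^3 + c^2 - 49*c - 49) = (c^2 - 11*c + 24)/(c^2 - 6*c - 7)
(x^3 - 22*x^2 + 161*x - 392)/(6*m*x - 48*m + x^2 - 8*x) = (x^2 - 14*x + 49)/(6*m + x)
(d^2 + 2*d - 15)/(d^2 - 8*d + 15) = (d + 5)/(d - 5)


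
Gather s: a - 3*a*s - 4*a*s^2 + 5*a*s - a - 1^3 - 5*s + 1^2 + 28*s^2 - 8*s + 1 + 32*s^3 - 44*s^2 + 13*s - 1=2*a*s + 32*s^3 + s^2*(-4*a - 16)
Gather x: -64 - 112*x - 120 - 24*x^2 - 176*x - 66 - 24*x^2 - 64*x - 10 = -48*x^2 - 352*x - 260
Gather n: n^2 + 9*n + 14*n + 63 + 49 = n^2 + 23*n + 112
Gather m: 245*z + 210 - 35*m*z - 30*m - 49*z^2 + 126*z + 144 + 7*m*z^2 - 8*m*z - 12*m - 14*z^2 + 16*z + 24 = m*(7*z^2 - 43*z - 42) - 63*z^2 + 387*z + 378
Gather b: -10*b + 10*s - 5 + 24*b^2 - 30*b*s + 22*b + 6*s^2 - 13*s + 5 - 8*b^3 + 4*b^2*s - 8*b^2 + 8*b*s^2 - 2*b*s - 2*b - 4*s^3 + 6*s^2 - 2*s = -8*b^3 + b^2*(4*s + 16) + b*(8*s^2 - 32*s + 10) - 4*s^3 + 12*s^2 - 5*s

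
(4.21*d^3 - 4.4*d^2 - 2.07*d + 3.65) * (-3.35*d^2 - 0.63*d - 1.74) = -14.1035*d^5 + 12.0877*d^4 + 2.3811*d^3 - 3.2674*d^2 + 1.3023*d - 6.351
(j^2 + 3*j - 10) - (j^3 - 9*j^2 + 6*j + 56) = -j^3 + 10*j^2 - 3*j - 66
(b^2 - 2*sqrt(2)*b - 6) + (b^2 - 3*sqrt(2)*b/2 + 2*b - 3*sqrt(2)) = 2*b^2 - 7*sqrt(2)*b/2 + 2*b - 6 - 3*sqrt(2)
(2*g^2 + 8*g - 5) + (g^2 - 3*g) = 3*g^2 + 5*g - 5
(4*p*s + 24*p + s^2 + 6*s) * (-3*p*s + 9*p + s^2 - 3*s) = -12*p^2*s^2 - 36*p^2*s + 216*p^2 + p*s^3 + 3*p*s^2 - 18*p*s + s^4 + 3*s^3 - 18*s^2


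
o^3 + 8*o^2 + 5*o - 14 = (o - 1)*(o + 2)*(o + 7)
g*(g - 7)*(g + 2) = g^3 - 5*g^2 - 14*g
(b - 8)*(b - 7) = b^2 - 15*b + 56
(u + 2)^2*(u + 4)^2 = u^4 + 12*u^3 + 52*u^2 + 96*u + 64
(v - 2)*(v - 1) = v^2 - 3*v + 2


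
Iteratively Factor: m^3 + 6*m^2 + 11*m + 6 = (m + 3)*(m^2 + 3*m + 2) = (m + 1)*(m + 3)*(m + 2)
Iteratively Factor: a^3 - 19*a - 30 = (a - 5)*(a^2 + 5*a + 6) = (a - 5)*(a + 2)*(a + 3)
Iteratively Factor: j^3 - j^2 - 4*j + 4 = (j - 2)*(j^2 + j - 2) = (j - 2)*(j - 1)*(j + 2)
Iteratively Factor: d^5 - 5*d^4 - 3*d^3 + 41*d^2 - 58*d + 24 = (d - 1)*(d^4 - 4*d^3 - 7*d^2 + 34*d - 24) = (d - 4)*(d - 1)*(d^3 - 7*d + 6) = (d - 4)*(d - 1)^2*(d^2 + d - 6) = (d - 4)*(d - 1)^2*(d + 3)*(d - 2)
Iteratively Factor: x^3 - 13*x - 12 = (x - 4)*(x^2 + 4*x + 3) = (x - 4)*(x + 1)*(x + 3)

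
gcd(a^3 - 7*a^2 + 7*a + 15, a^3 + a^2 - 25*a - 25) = a^2 - 4*a - 5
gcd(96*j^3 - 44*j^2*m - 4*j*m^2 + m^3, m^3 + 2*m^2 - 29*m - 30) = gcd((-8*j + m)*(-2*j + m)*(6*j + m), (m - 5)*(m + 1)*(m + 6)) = 1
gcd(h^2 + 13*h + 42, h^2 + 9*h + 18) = h + 6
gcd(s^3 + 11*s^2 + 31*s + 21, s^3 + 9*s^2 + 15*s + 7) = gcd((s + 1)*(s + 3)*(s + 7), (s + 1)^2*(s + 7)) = s^2 + 8*s + 7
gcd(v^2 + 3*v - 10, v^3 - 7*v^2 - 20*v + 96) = 1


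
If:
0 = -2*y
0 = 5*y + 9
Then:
No Solution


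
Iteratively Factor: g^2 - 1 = (g - 1)*(g + 1)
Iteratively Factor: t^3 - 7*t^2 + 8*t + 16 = (t - 4)*(t^2 - 3*t - 4) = (t - 4)^2*(t + 1)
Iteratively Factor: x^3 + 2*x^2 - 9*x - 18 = (x + 2)*(x^2 - 9) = (x - 3)*(x + 2)*(x + 3)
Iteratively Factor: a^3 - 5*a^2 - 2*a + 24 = (a + 2)*(a^2 - 7*a + 12) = (a - 4)*(a + 2)*(a - 3)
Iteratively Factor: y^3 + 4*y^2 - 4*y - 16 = (y + 4)*(y^2 - 4) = (y + 2)*(y + 4)*(y - 2)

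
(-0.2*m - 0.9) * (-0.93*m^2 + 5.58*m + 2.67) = 0.186*m^3 - 0.279*m^2 - 5.556*m - 2.403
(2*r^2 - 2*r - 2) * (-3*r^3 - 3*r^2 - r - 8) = -6*r^5 + 10*r^3 - 8*r^2 + 18*r + 16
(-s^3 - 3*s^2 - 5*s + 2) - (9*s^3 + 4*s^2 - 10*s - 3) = -10*s^3 - 7*s^2 + 5*s + 5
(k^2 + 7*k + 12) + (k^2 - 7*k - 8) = 2*k^2 + 4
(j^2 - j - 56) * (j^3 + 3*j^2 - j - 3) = j^5 + 2*j^4 - 60*j^3 - 170*j^2 + 59*j + 168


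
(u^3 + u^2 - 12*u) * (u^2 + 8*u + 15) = u^5 + 9*u^4 + 11*u^3 - 81*u^2 - 180*u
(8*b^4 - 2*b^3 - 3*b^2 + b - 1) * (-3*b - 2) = -24*b^5 - 10*b^4 + 13*b^3 + 3*b^2 + b + 2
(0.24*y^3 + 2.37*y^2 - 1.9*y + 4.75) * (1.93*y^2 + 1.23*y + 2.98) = 0.4632*y^5 + 4.8693*y^4 - 0.0366999999999997*y^3 + 13.8931*y^2 + 0.1805*y + 14.155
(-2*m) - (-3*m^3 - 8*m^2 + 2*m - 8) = 3*m^3 + 8*m^2 - 4*m + 8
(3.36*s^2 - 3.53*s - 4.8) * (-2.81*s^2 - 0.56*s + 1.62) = -9.4416*s^4 + 8.0377*s^3 + 20.908*s^2 - 3.0306*s - 7.776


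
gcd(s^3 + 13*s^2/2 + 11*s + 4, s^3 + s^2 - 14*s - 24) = s + 2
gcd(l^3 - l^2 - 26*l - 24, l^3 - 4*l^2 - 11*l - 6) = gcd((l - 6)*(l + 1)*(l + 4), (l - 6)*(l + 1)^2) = l^2 - 5*l - 6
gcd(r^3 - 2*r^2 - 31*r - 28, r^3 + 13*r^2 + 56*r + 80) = r + 4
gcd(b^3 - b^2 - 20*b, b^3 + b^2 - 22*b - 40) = b^2 - b - 20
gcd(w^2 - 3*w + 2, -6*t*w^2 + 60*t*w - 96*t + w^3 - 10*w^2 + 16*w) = w - 2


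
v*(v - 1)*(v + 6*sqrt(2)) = v^3 - v^2 + 6*sqrt(2)*v^2 - 6*sqrt(2)*v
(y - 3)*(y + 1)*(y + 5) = y^3 + 3*y^2 - 13*y - 15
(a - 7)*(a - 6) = a^2 - 13*a + 42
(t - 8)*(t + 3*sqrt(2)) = t^2 - 8*t + 3*sqrt(2)*t - 24*sqrt(2)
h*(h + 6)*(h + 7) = h^3 + 13*h^2 + 42*h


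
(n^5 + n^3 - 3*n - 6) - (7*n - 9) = n^5 + n^3 - 10*n + 3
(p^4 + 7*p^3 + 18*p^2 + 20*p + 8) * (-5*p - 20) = -5*p^5 - 55*p^4 - 230*p^3 - 460*p^2 - 440*p - 160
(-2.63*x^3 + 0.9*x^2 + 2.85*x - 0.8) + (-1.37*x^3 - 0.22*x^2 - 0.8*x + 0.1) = -4.0*x^3 + 0.68*x^2 + 2.05*x - 0.7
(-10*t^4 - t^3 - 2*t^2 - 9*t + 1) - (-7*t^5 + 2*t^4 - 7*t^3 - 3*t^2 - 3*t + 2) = 7*t^5 - 12*t^4 + 6*t^3 + t^2 - 6*t - 1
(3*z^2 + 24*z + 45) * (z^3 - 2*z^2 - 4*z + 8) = 3*z^5 + 18*z^4 - 15*z^3 - 162*z^2 + 12*z + 360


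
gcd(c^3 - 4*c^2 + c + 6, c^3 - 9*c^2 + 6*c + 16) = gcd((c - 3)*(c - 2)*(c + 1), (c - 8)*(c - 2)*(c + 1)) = c^2 - c - 2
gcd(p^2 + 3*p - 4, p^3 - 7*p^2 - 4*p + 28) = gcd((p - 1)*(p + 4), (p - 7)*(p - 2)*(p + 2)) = 1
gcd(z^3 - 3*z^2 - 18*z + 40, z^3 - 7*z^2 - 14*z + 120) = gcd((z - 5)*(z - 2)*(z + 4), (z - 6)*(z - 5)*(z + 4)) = z^2 - z - 20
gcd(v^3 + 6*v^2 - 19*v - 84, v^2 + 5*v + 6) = v + 3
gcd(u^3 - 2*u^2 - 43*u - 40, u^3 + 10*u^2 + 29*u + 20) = u^2 + 6*u + 5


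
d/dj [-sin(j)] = -cos(j)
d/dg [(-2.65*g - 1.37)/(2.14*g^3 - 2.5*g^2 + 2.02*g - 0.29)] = (11.342*g^3 + 2.1704*g^2 - 6.85*g + 3.5359)/(4.5796*g^6 - 10.7*g^5 + 14.8956*g^4 - 11.3412*g^3 + 5.5304*g^2 - 1.1716*g + 0.0841)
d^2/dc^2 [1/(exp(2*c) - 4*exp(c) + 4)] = 4*(exp(c) + 1)*exp(c)/(exp(4*c) - 8*exp(3*c) + 24*exp(2*c) - 32*exp(c) + 16)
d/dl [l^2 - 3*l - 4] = 2*l - 3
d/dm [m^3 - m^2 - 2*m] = 3*m^2 - 2*m - 2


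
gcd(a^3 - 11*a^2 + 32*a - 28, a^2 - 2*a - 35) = a - 7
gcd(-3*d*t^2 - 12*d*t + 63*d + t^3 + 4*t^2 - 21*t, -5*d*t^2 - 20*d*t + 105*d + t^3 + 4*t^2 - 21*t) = t^2 + 4*t - 21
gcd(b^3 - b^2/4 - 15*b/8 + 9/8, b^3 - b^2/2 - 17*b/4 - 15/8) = b + 3/2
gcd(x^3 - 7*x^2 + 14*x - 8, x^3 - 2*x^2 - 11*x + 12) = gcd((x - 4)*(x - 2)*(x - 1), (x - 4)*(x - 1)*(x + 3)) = x^2 - 5*x + 4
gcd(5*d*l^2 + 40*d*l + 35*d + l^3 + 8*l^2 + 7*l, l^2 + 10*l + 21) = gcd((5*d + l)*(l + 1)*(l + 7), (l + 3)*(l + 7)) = l + 7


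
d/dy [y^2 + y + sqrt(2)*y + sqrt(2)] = 2*y + 1 + sqrt(2)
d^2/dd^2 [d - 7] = 0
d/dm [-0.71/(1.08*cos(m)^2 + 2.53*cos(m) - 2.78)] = -(1.5336*cos(m) + 1.7963)*sin(m)/(1.08*cos(m)^2 + 2.53*cos(m) - 2.78)^2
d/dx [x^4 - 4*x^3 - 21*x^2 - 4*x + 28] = 4*x^3 - 12*x^2 - 42*x - 4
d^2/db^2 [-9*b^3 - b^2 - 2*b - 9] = -54*b - 2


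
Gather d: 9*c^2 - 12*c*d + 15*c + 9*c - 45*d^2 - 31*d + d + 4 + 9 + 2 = 9*c^2 + 24*c - 45*d^2 + d*(-12*c - 30) + 15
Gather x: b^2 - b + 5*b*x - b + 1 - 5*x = b^2 - 2*b + x*(5*b - 5) + 1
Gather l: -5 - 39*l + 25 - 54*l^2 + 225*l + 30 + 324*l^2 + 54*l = 270*l^2 + 240*l + 50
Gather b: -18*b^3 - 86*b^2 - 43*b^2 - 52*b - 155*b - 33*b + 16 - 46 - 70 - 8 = -18*b^3 - 129*b^2 - 240*b - 108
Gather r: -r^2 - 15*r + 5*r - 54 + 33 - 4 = -r^2 - 10*r - 25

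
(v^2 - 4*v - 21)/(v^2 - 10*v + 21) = (v + 3)/(v - 3)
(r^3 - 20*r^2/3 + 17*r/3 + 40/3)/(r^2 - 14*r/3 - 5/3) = (3*r^2 - 5*r - 8)/(3*r + 1)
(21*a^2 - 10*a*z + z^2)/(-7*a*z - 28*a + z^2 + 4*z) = (-3*a + z)/(z + 4)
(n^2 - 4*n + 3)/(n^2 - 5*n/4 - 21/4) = 4*(n - 1)/(4*n + 7)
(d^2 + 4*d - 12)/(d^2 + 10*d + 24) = (d - 2)/(d + 4)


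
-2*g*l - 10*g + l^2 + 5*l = (-2*g + l)*(l + 5)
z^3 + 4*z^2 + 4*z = z*(z + 2)^2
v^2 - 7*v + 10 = (v - 5)*(v - 2)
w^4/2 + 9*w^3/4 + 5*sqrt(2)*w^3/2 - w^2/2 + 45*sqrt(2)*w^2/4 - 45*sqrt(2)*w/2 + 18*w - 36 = (w/2 + sqrt(2)/2)*(w - 3/2)*(w + 6)*(w + 4*sqrt(2))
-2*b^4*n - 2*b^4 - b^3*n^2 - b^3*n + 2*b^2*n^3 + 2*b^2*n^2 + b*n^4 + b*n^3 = (-b + n)*(b + n)*(2*b + n)*(b*n + b)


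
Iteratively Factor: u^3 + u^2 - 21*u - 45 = (u + 3)*(u^2 - 2*u - 15) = (u + 3)^2*(u - 5)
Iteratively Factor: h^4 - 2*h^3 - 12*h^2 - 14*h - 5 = (h + 1)*(h^3 - 3*h^2 - 9*h - 5) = (h + 1)^2*(h^2 - 4*h - 5) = (h + 1)^3*(h - 5)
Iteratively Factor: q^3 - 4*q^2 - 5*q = (q)*(q^2 - 4*q - 5) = q*(q + 1)*(q - 5)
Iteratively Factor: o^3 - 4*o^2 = (o)*(o^2 - 4*o) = o*(o - 4)*(o)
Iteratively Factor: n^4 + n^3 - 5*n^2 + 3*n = (n - 1)*(n^3 + 2*n^2 - 3*n) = n*(n - 1)*(n^2 + 2*n - 3) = n*(n - 1)*(n + 3)*(n - 1)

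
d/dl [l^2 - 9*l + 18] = 2*l - 9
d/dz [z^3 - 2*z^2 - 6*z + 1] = 3*z^2 - 4*z - 6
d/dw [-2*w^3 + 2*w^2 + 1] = 2*w*(2 - 3*w)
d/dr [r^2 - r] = 2*r - 1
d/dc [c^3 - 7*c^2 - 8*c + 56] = 3*c^2 - 14*c - 8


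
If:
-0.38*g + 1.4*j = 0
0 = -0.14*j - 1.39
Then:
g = -36.58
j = -9.93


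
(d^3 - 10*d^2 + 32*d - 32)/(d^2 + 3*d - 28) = (d^2 - 6*d + 8)/(d + 7)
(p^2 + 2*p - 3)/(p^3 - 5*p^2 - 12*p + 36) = (p - 1)/(p^2 - 8*p + 12)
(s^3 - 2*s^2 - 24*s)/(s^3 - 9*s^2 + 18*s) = (s + 4)/(s - 3)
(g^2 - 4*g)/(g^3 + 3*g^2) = (g - 4)/(g*(g + 3))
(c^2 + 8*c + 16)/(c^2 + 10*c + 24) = (c + 4)/(c + 6)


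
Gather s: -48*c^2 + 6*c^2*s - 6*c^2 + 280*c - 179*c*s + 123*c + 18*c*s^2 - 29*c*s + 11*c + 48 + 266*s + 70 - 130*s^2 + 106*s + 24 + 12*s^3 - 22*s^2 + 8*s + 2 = -54*c^2 + 414*c + 12*s^3 + s^2*(18*c - 152) + s*(6*c^2 - 208*c + 380) + 144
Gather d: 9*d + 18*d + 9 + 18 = 27*d + 27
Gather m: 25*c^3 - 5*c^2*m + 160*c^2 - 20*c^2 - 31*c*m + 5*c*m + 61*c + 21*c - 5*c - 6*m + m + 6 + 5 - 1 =25*c^3 + 140*c^2 + 77*c + m*(-5*c^2 - 26*c - 5) + 10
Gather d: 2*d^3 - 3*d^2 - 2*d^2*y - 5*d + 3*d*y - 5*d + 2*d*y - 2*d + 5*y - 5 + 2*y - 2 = 2*d^3 + d^2*(-2*y - 3) + d*(5*y - 12) + 7*y - 7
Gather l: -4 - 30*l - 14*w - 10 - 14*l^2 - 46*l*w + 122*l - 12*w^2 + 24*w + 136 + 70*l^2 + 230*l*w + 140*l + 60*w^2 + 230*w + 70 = 56*l^2 + l*(184*w + 232) + 48*w^2 + 240*w + 192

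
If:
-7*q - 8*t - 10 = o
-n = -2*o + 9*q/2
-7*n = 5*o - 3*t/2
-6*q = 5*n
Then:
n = 240/157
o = -330/157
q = -200/157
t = 20/157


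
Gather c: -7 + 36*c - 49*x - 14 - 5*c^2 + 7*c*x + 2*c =-5*c^2 + c*(7*x + 38) - 49*x - 21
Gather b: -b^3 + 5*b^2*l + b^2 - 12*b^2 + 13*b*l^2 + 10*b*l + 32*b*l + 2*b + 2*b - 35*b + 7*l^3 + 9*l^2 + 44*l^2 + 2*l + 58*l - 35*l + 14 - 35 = -b^3 + b^2*(5*l - 11) + b*(13*l^2 + 42*l - 31) + 7*l^3 + 53*l^2 + 25*l - 21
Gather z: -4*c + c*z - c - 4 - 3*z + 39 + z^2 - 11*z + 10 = -5*c + z^2 + z*(c - 14) + 45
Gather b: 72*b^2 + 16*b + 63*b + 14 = 72*b^2 + 79*b + 14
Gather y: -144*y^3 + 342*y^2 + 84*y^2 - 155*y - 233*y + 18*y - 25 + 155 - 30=-144*y^3 + 426*y^2 - 370*y + 100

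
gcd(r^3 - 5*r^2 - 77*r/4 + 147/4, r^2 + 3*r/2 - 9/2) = r - 3/2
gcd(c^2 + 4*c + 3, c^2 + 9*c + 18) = c + 3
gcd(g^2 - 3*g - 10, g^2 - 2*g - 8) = g + 2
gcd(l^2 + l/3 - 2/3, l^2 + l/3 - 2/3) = l^2 + l/3 - 2/3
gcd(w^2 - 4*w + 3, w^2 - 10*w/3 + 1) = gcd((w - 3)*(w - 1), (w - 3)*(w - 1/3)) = w - 3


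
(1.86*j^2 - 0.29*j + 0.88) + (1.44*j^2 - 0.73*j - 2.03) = 3.3*j^2 - 1.02*j - 1.15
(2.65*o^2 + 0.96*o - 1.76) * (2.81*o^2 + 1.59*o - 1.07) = 7.4465*o^4 + 6.9111*o^3 - 6.2547*o^2 - 3.8256*o + 1.8832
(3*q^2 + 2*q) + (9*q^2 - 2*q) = 12*q^2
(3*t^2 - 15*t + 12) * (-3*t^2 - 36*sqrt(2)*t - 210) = -9*t^4 - 108*sqrt(2)*t^3 + 45*t^3 - 666*t^2 + 540*sqrt(2)*t^2 - 432*sqrt(2)*t + 3150*t - 2520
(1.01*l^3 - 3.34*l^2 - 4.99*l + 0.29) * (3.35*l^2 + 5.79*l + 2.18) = 3.3835*l^5 - 5.3411*l^4 - 33.8533*l^3 - 35.2018*l^2 - 9.1991*l + 0.6322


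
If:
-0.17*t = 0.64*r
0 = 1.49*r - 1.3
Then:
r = 0.87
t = -3.28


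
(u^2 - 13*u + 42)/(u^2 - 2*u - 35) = (u - 6)/(u + 5)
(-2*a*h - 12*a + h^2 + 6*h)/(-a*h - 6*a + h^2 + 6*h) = (2*a - h)/(a - h)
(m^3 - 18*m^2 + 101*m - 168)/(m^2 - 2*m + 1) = (m^3 - 18*m^2 + 101*m - 168)/(m^2 - 2*m + 1)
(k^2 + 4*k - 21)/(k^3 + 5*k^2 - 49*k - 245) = (k - 3)/(k^2 - 2*k - 35)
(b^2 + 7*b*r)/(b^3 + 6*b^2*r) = (b + 7*r)/(b*(b + 6*r))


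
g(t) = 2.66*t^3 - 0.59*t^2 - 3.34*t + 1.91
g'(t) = 7.98*t^2 - 1.18*t - 3.34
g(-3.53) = -110.66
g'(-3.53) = 100.26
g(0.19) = 1.27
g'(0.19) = -3.28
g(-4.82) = -293.57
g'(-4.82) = 187.74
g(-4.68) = -268.04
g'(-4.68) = 176.96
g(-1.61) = -5.34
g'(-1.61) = 19.24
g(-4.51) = -239.04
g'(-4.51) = 164.30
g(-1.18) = 0.66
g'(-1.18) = 9.16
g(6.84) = 802.70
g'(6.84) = 361.94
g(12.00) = 4473.35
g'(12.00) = 1131.62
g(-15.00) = -9058.24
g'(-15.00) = 1809.86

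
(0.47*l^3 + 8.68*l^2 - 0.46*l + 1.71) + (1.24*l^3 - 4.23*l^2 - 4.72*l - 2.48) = 1.71*l^3 + 4.45*l^2 - 5.18*l - 0.77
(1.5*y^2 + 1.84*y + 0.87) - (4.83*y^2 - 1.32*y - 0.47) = -3.33*y^2 + 3.16*y + 1.34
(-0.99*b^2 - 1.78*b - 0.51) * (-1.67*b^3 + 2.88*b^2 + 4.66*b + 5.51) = 1.6533*b^5 + 0.1214*b^4 - 8.8881*b^3 - 15.2185*b^2 - 12.1844*b - 2.8101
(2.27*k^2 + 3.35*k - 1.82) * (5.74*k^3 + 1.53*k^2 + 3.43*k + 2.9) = 13.0298*k^5 + 22.7021*k^4 + 2.4648*k^3 + 15.2889*k^2 + 3.4724*k - 5.278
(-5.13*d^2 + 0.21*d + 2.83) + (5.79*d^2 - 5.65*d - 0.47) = 0.66*d^2 - 5.44*d + 2.36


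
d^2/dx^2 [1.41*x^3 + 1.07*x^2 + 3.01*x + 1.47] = 8.46*x + 2.14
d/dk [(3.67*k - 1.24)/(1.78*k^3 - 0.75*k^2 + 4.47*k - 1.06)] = (-13.0652*k^3 + 9.3741*k^2 - 1.86*k + 1.6526)/(3.1684*k^6 - 2.67*k^5 + 16.4757*k^4 - 10.4786*k^3 + 21.5709*k^2 - 9.4764*k + 1.1236)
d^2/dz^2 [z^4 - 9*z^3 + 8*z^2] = 12*z^2 - 54*z + 16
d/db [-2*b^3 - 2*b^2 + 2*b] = -6*b^2 - 4*b + 2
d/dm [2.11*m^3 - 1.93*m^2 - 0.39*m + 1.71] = 6.33*m^2 - 3.86*m - 0.39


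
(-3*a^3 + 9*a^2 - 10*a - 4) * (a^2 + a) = -3*a^5 + 6*a^4 - a^3 - 14*a^2 - 4*a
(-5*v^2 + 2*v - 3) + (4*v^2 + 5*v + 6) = -v^2 + 7*v + 3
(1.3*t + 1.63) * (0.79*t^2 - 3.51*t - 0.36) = 1.027*t^3 - 3.2753*t^2 - 6.1893*t - 0.5868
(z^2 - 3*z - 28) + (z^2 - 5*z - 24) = 2*z^2 - 8*z - 52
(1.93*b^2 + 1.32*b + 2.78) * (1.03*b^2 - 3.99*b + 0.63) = 1.9879*b^4 - 6.3411*b^3 - 1.1875*b^2 - 10.2606*b + 1.7514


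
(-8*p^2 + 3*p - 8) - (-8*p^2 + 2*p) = p - 8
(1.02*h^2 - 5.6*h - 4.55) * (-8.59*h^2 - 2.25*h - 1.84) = -8.7618*h^4 + 45.809*h^3 + 49.8077*h^2 + 20.5415*h + 8.372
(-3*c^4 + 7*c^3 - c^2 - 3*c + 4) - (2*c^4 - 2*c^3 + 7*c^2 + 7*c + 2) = -5*c^4 + 9*c^3 - 8*c^2 - 10*c + 2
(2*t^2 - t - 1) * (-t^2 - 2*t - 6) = -2*t^4 - 3*t^3 - 9*t^2 + 8*t + 6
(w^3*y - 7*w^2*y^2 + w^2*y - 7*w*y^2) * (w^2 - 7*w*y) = w^5*y - 14*w^4*y^2 + w^4*y + 49*w^3*y^3 - 14*w^3*y^2 + 49*w^2*y^3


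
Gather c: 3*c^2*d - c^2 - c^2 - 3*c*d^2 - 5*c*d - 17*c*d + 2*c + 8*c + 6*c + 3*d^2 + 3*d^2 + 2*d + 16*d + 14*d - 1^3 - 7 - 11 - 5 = c^2*(3*d - 2) + c*(-3*d^2 - 22*d + 16) + 6*d^2 + 32*d - 24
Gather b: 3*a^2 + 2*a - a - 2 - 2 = 3*a^2 + a - 4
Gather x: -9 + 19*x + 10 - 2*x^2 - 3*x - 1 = -2*x^2 + 16*x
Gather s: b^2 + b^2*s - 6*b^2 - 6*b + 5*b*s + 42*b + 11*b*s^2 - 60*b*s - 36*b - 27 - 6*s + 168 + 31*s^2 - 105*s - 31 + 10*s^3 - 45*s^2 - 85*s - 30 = -5*b^2 + 10*s^3 + s^2*(11*b - 14) + s*(b^2 - 55*b - 196) + 80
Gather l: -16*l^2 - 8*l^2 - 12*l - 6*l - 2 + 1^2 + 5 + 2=-24*l^2 - 18*l + 6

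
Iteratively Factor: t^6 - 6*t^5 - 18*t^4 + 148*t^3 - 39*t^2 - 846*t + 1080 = (t - 3)*(t^5 - 3*t^4 - 27*t^3 + 67*t^2 + 162*t - 360) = (t - 3)^2*(t^4 - 27*t^2 - 14*t + 120) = (t - 3)^2*(t - 2)*(t^3 + 2*t^2 - 23*t - 60) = (t - 3)^2*(t - 2)*(t + 4)*(t^2 - 2*t - 15) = (t - 3)^2*(t - 2)*(t + 3)*(t + 4)*(t - 5)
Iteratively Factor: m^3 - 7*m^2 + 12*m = (m)*(m^2 - 7*m + 12) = m*(m - 4)*(m - 3)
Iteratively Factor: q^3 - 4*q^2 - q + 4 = (q - 4)*(q^2 - 1) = (q - 4)*(q + 1)*(q - 1)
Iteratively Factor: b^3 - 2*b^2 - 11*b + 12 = (b + 3)*(b^2 - 5*b + 4) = (b - 1)*(b + 3)*(b - 4)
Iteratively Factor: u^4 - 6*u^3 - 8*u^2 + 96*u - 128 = (u - 2)*(u^3 - 4*u^2 - 16*u + 64) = (u - 2)*(u + 4)*(u^2 - 8*u + 16) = (u - 4)*(u - 2)*(u + 4)*(u - 4)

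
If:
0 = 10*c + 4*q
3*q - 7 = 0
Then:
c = -14/15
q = 7/3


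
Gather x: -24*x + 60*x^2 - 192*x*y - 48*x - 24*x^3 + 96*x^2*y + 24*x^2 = -24*x^3 + x^2*(96*y + 84) + x*(-192*y - 72)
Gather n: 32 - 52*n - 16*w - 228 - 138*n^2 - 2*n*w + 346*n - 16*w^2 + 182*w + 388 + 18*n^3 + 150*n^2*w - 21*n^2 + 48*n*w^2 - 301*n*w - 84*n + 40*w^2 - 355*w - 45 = 18*n^3 + n^2*(150*w - 159) + n*(48*w^2 - 303*w + 210) + 24*w^2 - 189*w + 147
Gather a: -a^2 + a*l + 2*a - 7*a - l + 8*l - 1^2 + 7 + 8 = -a^2 + a*(l - 5) + 7*l + 14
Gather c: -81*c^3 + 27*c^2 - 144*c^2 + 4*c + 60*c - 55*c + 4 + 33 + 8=-81*c^3 - 117*c^2 + 9*c + 45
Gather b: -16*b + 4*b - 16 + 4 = -12*b - 12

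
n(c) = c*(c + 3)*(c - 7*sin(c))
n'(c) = c*(1 - 7*cos(c))*(c + 3) + c*(c - 7*sin(c)) + (c + 3)*(c - 7*sin(c)) = -c*(c + 3)*(7*cos(c) - 1) + c*(c - 7*sin(c)) + (c + 3)*(c - 7*sin(c))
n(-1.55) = -12.25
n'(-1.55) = -2.47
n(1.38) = -33.20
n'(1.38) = -33.62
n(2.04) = -43.22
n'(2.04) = 13.06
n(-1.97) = -9.09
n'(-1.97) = -11.76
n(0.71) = -10.15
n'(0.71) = -28.38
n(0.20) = -0.76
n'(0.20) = -7.80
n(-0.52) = -3.81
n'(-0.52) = 12.34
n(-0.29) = -1.35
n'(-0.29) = 8.63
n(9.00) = 660.44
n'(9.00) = 925.23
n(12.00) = 2836.08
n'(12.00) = -457.84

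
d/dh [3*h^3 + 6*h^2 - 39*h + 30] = 9*h^2 + 12*h - 39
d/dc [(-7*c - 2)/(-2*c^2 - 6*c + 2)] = (7*c^2 + 21*c - (2*c + 3)*(7*c + 2) - 7)/(2*(c^2 + 3*c - 1)^2)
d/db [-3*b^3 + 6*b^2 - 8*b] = -9*b^2 + 12*b - 8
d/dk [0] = 0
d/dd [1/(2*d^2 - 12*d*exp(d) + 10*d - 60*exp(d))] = (3*d*exp(d) - d + 18*exp(d) - 5/2)/(d^2 - 6*d*exp(d) + 5*d - 30*exp(d))^2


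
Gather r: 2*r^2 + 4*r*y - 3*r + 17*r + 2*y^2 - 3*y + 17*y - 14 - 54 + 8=2*r^2 + r*(4*y + 14) + 2*y^2 + 14*y - 60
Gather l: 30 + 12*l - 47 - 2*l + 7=10*l - 10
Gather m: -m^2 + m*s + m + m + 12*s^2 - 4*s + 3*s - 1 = -m^2 + m*(s + 2) + 12*s^2 - s - 1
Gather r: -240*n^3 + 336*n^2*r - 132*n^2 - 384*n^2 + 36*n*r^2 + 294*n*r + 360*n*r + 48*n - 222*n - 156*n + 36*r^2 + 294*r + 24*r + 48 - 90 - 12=-240*n^3 - 516*n^2 - 330*n + r^2*(36*n + 36) + r*(336*n^2 + 654*n + 318) - 54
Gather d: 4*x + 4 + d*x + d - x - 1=d*(x + 1) + 3*x + 3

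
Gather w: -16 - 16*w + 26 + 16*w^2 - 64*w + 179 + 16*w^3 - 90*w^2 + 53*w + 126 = 16*w^3 - 74*w^2 - 27*w + 315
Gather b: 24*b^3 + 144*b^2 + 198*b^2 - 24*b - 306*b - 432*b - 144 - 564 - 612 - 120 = 24*b^3 + 342*b^2 - 762*b - 1440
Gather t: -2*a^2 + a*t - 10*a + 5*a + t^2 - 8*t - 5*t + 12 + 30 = -2*a^2 - 5*a + t^2 + t*(a - 13) + 42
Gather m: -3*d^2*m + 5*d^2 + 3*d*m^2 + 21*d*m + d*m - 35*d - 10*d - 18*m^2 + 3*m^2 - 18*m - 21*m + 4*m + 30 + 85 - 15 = 5*d^2 - 45*d + m^2*(3*d - 15) + m*(-3*d^2 + 22*d - 35) + 100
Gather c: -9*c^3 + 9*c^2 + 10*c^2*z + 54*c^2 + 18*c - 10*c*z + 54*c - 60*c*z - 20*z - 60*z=-9*c^3 + c^2*(10*z + 63) + c*(72 - 70*z) - 80*z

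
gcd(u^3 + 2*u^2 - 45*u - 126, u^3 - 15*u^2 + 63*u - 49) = u - 7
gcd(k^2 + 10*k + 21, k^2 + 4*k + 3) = k + 3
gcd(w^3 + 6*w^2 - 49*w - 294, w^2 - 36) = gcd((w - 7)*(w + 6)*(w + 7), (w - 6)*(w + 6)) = w + 6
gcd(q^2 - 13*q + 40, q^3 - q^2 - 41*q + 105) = q - 5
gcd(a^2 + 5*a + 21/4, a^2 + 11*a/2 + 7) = a + 7/2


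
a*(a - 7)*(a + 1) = a^3 - 6*a^2 - 7*a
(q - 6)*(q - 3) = q^2 - 9*q + 18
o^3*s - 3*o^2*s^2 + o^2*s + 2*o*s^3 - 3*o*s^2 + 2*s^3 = (o - 2*s)*(o - s)*(o*s + s)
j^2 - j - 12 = (j - 4)*(j + 3)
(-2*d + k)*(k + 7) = -2*d*k - 14*d + k^2 + 7*k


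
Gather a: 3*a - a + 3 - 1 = 2*a + 2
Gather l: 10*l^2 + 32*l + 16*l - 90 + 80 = 10*l^2 + 48*l - 10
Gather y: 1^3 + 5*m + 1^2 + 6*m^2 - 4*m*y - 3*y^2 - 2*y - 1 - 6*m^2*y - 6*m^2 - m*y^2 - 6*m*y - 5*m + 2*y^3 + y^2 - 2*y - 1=2*y^3 + y^2*(-m - 2) + y*(-6*m^2 - 10*m - 4)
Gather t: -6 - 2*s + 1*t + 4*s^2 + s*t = 4*s^2 - 2*s + t*(s + 1) - 6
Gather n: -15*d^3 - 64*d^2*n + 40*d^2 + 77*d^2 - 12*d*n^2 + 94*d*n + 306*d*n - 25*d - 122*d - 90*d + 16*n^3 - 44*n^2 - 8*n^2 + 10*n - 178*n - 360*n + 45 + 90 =-15*d^3 + 117*d^2 - 237*d + 16*n^3 + n^2*(-12*d - 52) + n*(-64*d^2 + 400*d - 528) + 135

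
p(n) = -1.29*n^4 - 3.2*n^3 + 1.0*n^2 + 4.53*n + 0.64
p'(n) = -5.16*n^3 - 9.6*n^2 + 2.0*n + 4.53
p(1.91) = -26.52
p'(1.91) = -62.63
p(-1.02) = -0.94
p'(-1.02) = -2.02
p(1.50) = -7.65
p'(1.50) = -31.48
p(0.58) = 2.83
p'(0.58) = 1.45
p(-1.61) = 0.63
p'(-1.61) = -2.04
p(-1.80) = 0.85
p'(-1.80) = -0.08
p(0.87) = 2.49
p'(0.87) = -4.39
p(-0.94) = -1.08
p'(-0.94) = -1.55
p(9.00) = -10674.08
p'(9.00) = -4516.71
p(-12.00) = -21129.56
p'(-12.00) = 7514.61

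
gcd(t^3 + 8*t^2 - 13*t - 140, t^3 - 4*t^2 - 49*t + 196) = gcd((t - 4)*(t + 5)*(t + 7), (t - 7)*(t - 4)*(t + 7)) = t^2 + 3*t - 28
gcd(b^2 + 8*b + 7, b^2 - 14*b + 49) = 1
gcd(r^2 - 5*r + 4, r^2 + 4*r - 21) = 1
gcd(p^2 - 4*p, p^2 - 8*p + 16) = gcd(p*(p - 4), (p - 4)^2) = p - 4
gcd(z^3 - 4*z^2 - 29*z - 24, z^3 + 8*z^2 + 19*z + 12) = z^2 + 4*z + 3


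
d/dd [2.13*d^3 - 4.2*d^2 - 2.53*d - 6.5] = 6.39*d^2 - 8.4*d - 2.53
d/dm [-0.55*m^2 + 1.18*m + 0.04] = 1.18 - 1.1*m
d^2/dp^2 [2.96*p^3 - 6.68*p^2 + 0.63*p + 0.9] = 17.76*p - 13.36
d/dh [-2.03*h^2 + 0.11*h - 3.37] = 0.11 - 4.06*h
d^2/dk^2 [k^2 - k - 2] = 2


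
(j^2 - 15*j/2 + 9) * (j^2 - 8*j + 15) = j^4 - 31*j^3/2 + 84*j^2 - 369*j/2 + 135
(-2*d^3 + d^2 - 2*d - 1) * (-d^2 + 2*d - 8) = 2*d^5 - 5*d^4 + 20*d^3 - 11*d^2 + 14*d + 8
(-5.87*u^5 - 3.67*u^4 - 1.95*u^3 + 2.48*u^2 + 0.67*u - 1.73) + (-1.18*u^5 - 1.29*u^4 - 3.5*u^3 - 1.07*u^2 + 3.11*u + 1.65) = -7.05*u^5 - 4.96*u^4 - 5.45*u^3 + 1.41*u^2 + 3.78*u - 0.0800000000000001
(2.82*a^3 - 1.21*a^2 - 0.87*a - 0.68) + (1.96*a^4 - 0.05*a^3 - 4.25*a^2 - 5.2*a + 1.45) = 1.96*a^4 + 2.77*a^3 - 5.46*a^2 - 6.07*a + 0.77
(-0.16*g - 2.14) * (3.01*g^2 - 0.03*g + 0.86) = -0.4816*g^3 - 6.4366*g^2 - 0.0734*g - 1.8404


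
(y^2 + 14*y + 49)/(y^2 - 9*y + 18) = (y^2 + 14*y + 49)/(y^2 - 9*y + 18)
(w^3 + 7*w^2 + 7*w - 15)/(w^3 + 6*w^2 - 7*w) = (w^2 + 8*w + 15)/(w*(w + 7))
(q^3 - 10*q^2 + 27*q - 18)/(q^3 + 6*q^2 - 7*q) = (q^2 - 9*q + 18)/(q*(q + 7))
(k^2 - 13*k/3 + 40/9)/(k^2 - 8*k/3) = (k - 5/3)/k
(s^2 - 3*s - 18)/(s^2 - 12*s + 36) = (s + 3)/(s - 6)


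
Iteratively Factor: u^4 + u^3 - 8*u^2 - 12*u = (u + 2)*(u^3 - u^2 - 6*u) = (u - 3)*(u + 2)*(u^2 + 2*u) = u*(u - 3)*(u + 2)*(u + 2)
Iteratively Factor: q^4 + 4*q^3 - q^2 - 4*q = (q + 4)*(q^3 - q) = (q - 1)*(q + 4)*(q^2 + q) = (q - 1)*(q + 1)*(q + 4)*(q)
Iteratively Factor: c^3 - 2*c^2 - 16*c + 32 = (c + 4)*(c^2 - 6*c + 8) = (c - 4)*(c + 4)*(c - 2)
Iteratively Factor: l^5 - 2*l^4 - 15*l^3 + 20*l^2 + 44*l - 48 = (l - 1)*(l^4 - l^3 - 16*l^2 + 4*l + 48) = (l - 1)*(l + 3)*(l^3 - 4*l^2 - 4*l + 16) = (l - 1)*(l + 2)*(l + 3)*(l^2 - 6*l + 8) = (l - 4)*(l - 1)*(l + 2)*(l + 3)*(l - 2)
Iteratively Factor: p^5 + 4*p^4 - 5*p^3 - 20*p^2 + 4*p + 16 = (p + 4)*(p^4 - 5*p^2 + 4) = (p + 2)*(p + 4)*(p^3 - 2*p^2 - p + 2) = (p - 1)*(p + 2)*(p + 4)*(p^2 - p - 2) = (p - 2)*(p - 1)*(p + 2)*(p + 4)*(p + 1)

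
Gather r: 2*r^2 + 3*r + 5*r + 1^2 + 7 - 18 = 2*r^2 + 8*r - 10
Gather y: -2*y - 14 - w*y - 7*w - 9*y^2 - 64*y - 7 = -7*w - 9*y^2 + y*(-w - 66) - 21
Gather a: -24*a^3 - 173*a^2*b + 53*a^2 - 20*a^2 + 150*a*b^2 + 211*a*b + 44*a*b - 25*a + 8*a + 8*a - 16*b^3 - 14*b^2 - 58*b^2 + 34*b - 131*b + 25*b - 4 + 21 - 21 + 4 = -24*a^3 + a^2*(33 - 173*b) + a*(150*b^2 + 255*b - 9) - 16*b^3 - 72*b^2 - 72*b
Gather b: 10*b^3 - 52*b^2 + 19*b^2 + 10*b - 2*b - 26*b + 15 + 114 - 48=10*b^3 - 33*b^2 - 18*b + 81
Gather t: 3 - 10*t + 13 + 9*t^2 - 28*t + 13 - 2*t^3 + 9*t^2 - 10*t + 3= -2*t^3 + 18*t^2 - 48*t + 32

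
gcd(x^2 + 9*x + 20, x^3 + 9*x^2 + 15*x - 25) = x + 5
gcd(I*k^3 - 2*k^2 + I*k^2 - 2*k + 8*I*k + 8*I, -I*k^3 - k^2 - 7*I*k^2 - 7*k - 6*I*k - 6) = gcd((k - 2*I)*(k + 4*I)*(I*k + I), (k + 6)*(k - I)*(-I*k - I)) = k + 1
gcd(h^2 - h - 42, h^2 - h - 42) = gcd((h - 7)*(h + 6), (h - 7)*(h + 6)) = h^2 - h - 42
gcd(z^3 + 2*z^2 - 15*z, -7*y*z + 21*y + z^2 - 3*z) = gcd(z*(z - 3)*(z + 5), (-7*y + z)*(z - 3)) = z - 3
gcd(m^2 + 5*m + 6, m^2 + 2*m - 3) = m + 3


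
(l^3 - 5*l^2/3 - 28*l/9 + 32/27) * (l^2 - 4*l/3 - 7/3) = l^5 - 3*l^4 - 29*l^3/9 + 83*l^2/9 + 460*l/81 - 224/81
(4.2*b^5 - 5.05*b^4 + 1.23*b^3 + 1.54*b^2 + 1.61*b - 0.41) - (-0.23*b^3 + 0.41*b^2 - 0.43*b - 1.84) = 4.2*b^5 - 5.05*b^4 + 1.46*b^3 + 1.13*b^2 + 2.04*b + 1.43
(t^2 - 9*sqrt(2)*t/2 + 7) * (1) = t^2 - 9*sqrt(2)*t/2 + 7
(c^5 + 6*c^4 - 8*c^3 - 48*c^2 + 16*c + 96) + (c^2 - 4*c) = c^5 + 6*c^4 - 8*c^3 - 47*c^2 + 12*c + 96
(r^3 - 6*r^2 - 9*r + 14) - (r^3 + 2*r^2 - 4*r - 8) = -8*r^2 - 5*r + 22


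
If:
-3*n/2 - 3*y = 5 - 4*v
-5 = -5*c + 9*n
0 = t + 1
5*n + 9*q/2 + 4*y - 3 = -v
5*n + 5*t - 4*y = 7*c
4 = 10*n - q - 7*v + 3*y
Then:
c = 5047/1951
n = 1720/1951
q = 8332/1951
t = -1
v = -3757/1951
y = -9121/1951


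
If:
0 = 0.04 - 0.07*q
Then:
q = 0.57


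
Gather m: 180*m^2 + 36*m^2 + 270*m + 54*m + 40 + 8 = 216*m^2 + 324*m + 48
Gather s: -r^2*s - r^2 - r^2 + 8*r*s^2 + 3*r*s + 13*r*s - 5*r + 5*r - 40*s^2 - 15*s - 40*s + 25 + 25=-2*r^2 + s^2*(8*r - 40) + s*(-r^2 + 16*r - 55) + 50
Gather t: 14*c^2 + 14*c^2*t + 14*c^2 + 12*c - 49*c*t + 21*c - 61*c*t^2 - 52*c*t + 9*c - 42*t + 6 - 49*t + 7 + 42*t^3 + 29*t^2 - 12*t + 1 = 28*c^2 + 42*c + 42*t^3 + t^2*(29 - 61*c) + t*(14*c^2 - 101*c - 103) + 14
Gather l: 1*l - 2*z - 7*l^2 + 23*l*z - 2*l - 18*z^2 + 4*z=-7*l^2 + l*(23*z - 1) - 18*z^2 + 2*z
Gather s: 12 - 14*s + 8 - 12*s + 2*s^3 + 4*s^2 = 2*s^3 + 4*s^2 - 26*s + 20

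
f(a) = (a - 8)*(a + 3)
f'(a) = 2*a - 5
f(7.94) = -0.66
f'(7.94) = 10.88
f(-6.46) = 50.03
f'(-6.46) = -17.92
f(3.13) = -29.85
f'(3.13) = 1.26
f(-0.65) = -20.33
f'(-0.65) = -6.30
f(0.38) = -25.76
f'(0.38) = -4.24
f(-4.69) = 21.45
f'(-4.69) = -14.38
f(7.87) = -1.41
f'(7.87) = 10.74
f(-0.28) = -22.52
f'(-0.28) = -5.56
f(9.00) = 12.00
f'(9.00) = 13.00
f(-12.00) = 180.00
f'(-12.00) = -29.00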